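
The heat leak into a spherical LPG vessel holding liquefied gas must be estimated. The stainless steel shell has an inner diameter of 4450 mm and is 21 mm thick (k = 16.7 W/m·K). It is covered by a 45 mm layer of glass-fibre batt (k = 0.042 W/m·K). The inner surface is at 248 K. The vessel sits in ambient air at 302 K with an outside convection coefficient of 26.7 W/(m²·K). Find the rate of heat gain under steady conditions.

Spherical conduction: R = (1/r_in − 1/r_out)/(4πk) per layer; series-sum.
R_stainless steel shell = (1/2.225 − 1/2.246)/(4π×16.7) = 2.002×10^-5 K/W
R_glass-fibre batt = (1/2.246 − 1/2.291)/(4π×0.042) = 0.01657 K/W
R_outer film = 1/(h·4πr_o²) = 1/(26.7×4π×2.291²) = 5.678×10^-4 K/W
R_total = 0.01716 K/W
Q = ΔT/R_total = 54/0.01716

Q ≈ 3150 W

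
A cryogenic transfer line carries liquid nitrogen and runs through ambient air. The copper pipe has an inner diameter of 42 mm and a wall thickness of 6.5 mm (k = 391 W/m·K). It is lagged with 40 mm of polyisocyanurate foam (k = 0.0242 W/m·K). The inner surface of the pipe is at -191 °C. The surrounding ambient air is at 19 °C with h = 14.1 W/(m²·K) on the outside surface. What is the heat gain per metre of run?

q′ ≈ 34.6 W/m

For a radial system each layer contributes R = ln(r_out/r_in)/(2πkL); films add R = 1/(hA).
R_copper pipe wall = ln(27.5/21)/(2π×391×1) = 1.098×10^-4 K/W
R_polyisocyanurate foam = ln(67.5/27.5)/(2π×0.0242×1) = 5.905 K/W
R_outer film = 1/(h_o·2πr_oL) = 1/(14.1×2π×0.0675×1) = 0.1672 K/W
R_total = 6.073 K/W
Q = ΔT/R_total = 210/6.073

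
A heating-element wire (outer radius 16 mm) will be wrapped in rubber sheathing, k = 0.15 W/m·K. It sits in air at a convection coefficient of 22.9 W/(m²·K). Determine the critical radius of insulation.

r_cr ≈ 6.55 mm

For a cylinder r_cr = k/h = 0.15/22.9
r_cr = 6.55 mm; since the bare radius (16 mm) is above r_cr, any added insulation will reduce heat loss.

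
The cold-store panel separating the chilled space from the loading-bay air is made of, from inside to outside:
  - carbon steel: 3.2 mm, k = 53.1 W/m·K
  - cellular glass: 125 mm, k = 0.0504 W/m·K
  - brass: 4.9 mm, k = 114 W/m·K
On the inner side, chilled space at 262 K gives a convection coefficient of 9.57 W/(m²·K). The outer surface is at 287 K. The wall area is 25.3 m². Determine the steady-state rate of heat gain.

Q ≈ 245 W

Model the wall as resistances in series:
R_inner film = 1/(h_i·A) = 1/(9.57×25.3) = 0.00413 K/W
R_carbon steel = L/(kA) = 0.0032/(53.1×25.3) = 2.382×10^-6 K/W
R_cellular glass = L/(kA) = 0.125/(0.0504×25.3) = 0.09803 K/W
R_brass = L/(kA) = 0.0049/(114×25.3) = 1.699×10^-6 K/W
R_total = 0.1022 K/W
Q = ΔT / R_total = 25 / 0.1022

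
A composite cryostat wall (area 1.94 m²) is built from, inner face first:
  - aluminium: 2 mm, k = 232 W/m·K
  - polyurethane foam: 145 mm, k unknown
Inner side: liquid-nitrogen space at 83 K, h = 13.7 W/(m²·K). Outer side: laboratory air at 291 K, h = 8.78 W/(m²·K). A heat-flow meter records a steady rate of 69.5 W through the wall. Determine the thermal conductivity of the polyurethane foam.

k ≈ 0.0258 W/(m·K)

Using the resistance-network approach (series):
R_inner film = 1/(h_i·A) = 1/(13.7×1.94) = 0.03763 K/W
R_aluminium = L/(kA) = 0.002/(232×1.94) = 4.444×10^-6 K/W
R_outer film = 1/(h_o·A) = 1/(8.78×1.94) = 0.05871 K/W
Sum of known resistances R_other = 0.09634 K/W
Total R = ΔT/Q = 208/69.5 = 2.993 K/W
R_polyurethane foam = R_total − R_other = 2.896 K/W
k = L/(R·A) = 0.145/(2.896×1.94)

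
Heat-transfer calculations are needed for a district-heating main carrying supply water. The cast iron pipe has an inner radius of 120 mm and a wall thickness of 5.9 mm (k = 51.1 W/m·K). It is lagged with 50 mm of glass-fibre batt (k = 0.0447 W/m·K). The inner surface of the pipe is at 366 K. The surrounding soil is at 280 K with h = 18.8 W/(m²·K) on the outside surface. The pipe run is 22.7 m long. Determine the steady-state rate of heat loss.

Q ≈ 1580 W

Per-layer cylindrical resistances, series-summed:
R_cast iron pipe wall = ln(125.9/120)/(2π×51.1×22.7) = 6.585×10^-6 K/W
R_glass-fibre batt = ln(175.9/125.9)/(2π×0.0447×22.7) = 0.05246 K/W
R_outer film = 1/(h_o·2πr_oL) = 1/(18.8×2π×0.1759×22.7) = 0.00212 K/W
R_total = 0.05458 K/W
Q = ΔT/R_total = 86/0.05458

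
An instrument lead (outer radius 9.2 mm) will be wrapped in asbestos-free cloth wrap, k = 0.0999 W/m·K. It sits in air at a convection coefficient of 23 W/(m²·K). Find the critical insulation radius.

For a cylinder r_cr = k/h = 0.0999/23
r_cr = 4.34 mm; since the bare radius (9.2 mm) is above r_cr, any added insulation will reduce heat loss.

r_cr ≈ 4.34 mm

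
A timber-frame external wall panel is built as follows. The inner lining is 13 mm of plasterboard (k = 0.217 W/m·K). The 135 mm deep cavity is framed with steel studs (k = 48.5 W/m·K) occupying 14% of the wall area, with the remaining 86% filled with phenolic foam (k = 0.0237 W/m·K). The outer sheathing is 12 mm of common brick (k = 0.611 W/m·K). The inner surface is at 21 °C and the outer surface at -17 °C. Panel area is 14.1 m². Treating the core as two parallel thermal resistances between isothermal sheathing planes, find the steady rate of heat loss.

Q ≈ 5390 W

Sheathing layers in series; stud and cavity paths in parallel between them.
R_inner = 0.013/(0.217×14.1) = 0.004249 K/W
R_stud  = 0.135/(48.5×0.14×14.1) = 0.00141 K/W
R_cav   = 0.135/(0.0237×0.86×14.1) = 0.4698 K/W
1/R_core = 1/R_stud + 1/R_cav → R_core = 0.001406 K/W
R_outer = 0.012/(0.611×14.1) = 0.001393 K/W
R_total = 0.007048 K/W
Q = ΔT/R_total = 38/0.007048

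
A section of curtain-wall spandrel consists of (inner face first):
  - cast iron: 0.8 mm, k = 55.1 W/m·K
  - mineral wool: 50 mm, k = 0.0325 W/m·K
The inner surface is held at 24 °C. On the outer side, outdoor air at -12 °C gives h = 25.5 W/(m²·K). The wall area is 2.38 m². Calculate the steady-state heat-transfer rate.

Q ≈ 54.3 W

Treating each layer as a thermal resistance in series:
R_cast iron = L/(kA) = 0.0008/(55.1×2.38) = 6.1×10^-6 K/W
R_mineral wool = L/(kA) = 0.05/(0.0325×2.38) = 0.6464 K/W
R_outer film = 1/(h_o·A) = 1/(25.5×2.38) = 0.01648 K/W
R_total = 0.6629 K/W
Q = ΔT / R_total = 36 / 0.6629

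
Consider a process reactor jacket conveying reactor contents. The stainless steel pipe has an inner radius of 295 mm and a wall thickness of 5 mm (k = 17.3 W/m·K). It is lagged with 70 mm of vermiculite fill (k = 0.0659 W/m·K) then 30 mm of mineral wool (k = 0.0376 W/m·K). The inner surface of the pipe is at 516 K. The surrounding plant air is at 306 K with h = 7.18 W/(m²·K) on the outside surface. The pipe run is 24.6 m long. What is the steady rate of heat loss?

Q ≈ 5790 W

For a radial system each layer contributes R = ln(r_out/r_in)/(2πkL); films add R = 1/(hA).
R_stainless steel pipe wall = ln(300/295)/(2π×17.3×24.6) = 6.285×10^-6 K/W
R_vermiculite fill = ln(370/300)/(2π×0.0659×24.6) = 0.02059 K/W
R_mineral wool = ln(400/370)/(2π×0.0376×24.6) = 0.01341 K/W
R_outer film = 1/(h_o·2πr_oL) = 1/(7.18×2π×0.4×24.6) = 0.002253 K/W
R_total = 0.03626 K/W
Q = ΔT/R_total = 210/0.03626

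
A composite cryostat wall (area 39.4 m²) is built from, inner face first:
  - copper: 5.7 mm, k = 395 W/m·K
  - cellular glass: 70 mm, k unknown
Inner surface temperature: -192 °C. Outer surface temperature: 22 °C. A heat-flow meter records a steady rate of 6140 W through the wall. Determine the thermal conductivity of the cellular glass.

k ≈ 0.051 W/(m·K)

Using the resistance-network approach (series):
R_copper = L/(kA) = 0.0057/(395×39.4) = 3.663×10^-7 K/W
Sum of known resistances R_other = 3.663×10^-7 K/W
Total R = ΔT/Q = 214/6140 = 0.03485 K/W
R_cellular glass = R_total − R_other = 0.03485 K/W
k = L/(R·A) = 0.07/(0.03485×39.4)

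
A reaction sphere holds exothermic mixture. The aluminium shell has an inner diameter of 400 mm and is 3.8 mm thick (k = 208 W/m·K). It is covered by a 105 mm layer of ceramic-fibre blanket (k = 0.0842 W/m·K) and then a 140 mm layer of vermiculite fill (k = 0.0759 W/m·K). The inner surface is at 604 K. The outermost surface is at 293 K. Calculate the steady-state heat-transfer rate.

For a spherical shell R = (1/r₁ − 1/r₂)/(4πk); film R = 1/(h·4πr²). In series:
R_aluminium shell = (1/0.2 − 1/0.2038)/(4π×208) = 3.567×10^-5 K/W
R_ceramic-fibre blanket = (1/0.2038 − 1/0.3088)/(4π×0.0842) = 1.577 K/W
R_vermiculite fill = (1/0.3088 − 1/0.4488)/(4π×0.0759) = 1.059 K/W
R_total = 2.636 K/W
Q = ΔT/R_total = 311/2.636

Q ≈ 118 W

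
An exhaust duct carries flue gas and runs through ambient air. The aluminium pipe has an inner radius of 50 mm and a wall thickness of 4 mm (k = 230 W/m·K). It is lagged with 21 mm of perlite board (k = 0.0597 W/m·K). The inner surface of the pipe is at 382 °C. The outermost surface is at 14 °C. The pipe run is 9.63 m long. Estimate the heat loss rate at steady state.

Q ≈ 4050 W

Cylindrical conduction, so R = ln(r₂/r₁)/(2πkL) per layer, in series:
R_aluminium pipe wall = ln(54/50)/(2π×230×9.63) = 5.53×10^-6 K/W
R_perlite board = ln(75/54)/(2π×0.0597×9.63) = 0.09094 K/W
R_total = 0.09095 K/W
Q = ΔT/R_total = 368/0.09095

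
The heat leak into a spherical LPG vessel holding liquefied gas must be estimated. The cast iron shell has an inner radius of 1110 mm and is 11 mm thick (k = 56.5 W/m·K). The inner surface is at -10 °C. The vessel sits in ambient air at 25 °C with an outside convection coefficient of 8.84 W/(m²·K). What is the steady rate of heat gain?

For a spherical shell R = (1/r₁ − 1/r₂)/(4πk); film R = 1/(h·4πr²). In series:
R_cast iron shell = (1/1.11 − 1/1.121)/(4π×56.5) = 1.245×10^-5 K/W
R_outer film = 1/(h·4πr_o²) = 1/(8.84×4π×1.121²) = 0.007164 K/W
R_total = 0.007176 K/W
Q = ΔT/R_total = 35/0.007176

Q ≈ 4880 W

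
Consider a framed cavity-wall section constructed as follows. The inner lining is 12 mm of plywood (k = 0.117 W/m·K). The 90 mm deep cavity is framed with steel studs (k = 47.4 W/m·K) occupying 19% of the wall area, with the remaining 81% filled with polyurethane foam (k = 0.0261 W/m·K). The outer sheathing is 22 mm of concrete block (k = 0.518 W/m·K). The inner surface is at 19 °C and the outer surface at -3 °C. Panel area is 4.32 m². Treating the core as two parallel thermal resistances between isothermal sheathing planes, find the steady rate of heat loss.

Q ≈ 613 W

Sheathing layers in series; stud and cavity paths in parallel between them.
R_inner = 0.012/(0.117×4.32) = 0.02374 K/W
R_stud  = 0.09/(47.4×0.19×4.32) = 0.002313 K/W
R_cav   = 0.09/(0.0261×0.81×4.32) = 0.9854 K/W
1/R_core = 1/R_stud + 1/R_cav → R_core = 0.002308 K/W
R_outer = 0.022/(0.518×4.32) = 0.009831 K/W
R_total = 0.03588 K/W
Q = ΔT/R_total = 22/0.03588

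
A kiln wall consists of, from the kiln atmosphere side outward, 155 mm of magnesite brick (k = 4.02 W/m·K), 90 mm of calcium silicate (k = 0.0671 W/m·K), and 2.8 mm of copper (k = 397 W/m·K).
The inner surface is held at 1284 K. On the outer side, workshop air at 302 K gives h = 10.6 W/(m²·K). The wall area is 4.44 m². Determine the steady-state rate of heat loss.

Q ≈ 2960 W

Series thermal resistances:
R_magnesite brick = L/(kA) = 0.155/(4.02×4.44) = 0.008684 K/W
R_calcium silicate = L/(kA) = 0.09/(0.0671×4.44) = 0.3021 K/W
R_copper = L/(kA) = 0.0028/(397×4.44) = 1.588×10^-6 K/W
R_outer film = 1/(h_o·A) = 1/(10.6×4.44) = 0.02125 K/W
R_total = 0.332 K/W
Q = ΔT / R_total = 982 / 0.332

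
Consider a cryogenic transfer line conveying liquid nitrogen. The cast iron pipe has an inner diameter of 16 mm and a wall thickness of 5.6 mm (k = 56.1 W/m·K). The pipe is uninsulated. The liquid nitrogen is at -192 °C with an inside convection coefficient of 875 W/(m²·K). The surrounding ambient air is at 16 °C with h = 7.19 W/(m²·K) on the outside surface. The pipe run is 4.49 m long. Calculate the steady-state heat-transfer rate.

Q ≈ 565 W

For a radial system each layer contributes R = ln(r_out/r_in)/(2πkL); films add R = 1/(hA).
R_inner film = 1/(h_i·2πr₁L) = 1/(875×2π×0.008×4.49) = 0.005064 K/W
R_cast iron pipe wall = ln(13.6/8)/(2π×56.1×4.49) = 3.353×10^-4 K/W
R_outer film = 1/(h_o·2πr_oL) = 1/(7.19×2π×0.0136×4.49) = 0.3625 K/W
R_total = 0.3679 K/W
Q = ΔT/R_total = 208/0.3679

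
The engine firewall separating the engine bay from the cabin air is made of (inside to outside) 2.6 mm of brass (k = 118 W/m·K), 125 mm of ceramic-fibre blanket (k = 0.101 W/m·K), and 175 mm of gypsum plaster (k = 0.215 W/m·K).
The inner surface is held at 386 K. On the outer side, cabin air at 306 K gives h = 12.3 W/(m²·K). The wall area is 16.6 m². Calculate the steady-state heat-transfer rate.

Q ≈ 623 W

Using the resistance-network approach (series):
R_brass = L/(kA) = 0.0026/(118×16.6) = 1.327×10^-6 K/W
R_ceramic-fibre blanket = L/(kA) = 0.125/(0.101×16.6) = 0.07456 K/W
R_gypsum plaster = L/(kA) = 0.175/(0.215×16.6) = 0.04903 K/W
R_outer film = 1/(h_o·A) = 1/(12.3×16.6) = 0.004898 K/W
R_total = 0.1285 K/W
Q = ΔT / R_total = 80 / 0.1285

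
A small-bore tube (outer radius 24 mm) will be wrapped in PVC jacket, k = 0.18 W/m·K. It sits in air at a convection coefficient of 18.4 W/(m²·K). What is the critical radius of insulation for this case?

For a cylinder r_cr = k/h = 0.18/18.4
r_cr = 9.78 mm; since the bare radius (24 mm) is above r_cr, any added insulation will reduce heat loss.

r_cr ≈ 9.78 mm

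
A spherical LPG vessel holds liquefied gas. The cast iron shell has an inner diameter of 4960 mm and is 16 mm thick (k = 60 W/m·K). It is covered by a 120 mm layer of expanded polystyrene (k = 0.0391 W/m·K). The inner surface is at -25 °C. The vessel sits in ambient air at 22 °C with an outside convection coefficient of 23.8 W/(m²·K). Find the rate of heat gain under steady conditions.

Radial (spherical) resistances in series:
R_cast iron shell = (1/2.48 − 1/2.496)/(4π×60) = 3.428×10^-6 K/W
R_expanded polystyrene = (1/2.496 − 1/2.616)/(4π×0.0391) = 0.0374 K/W
R_outer film = 1/(h·4πr_o²) = 1/(23.8×4π×2.616²) = 4.886×10^-4 K/W
R_total = 0.0379 K/W
Q = ΔT/R_total = 47/0.0379

Q ≈ 1240 W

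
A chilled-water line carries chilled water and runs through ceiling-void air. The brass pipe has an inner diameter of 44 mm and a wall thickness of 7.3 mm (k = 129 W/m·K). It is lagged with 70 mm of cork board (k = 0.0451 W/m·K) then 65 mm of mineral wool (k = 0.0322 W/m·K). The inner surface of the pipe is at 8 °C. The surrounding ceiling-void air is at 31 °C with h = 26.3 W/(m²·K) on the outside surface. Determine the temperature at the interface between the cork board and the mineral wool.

Treating each annulus and film as a series resistance:
R_brass pipe wall = ln(29.3/22)/(2π×129×1) = 3.535×10^-4 K/W
R_cork board = ln(99.3/29.3)/(2π×0.0451×1) = 4.307 K/W
R_mineral wool = ln(164.3/99.3)/(2π×0.0322×1) = 2.489 K/W
R_outer film = 1/(h_o·2πr_oL) = 1/(26.3×2π×0.1643×1) = 0.03683 K/W
R_total = 6.833 K/W
Q = ΔT/R_total = 23/6.833
Q = 3.37 W/m
T_interface = T_inner + Q·ΣR(inner→interface) = 8 + 3.37×4.308

T ≈ 22.5 °C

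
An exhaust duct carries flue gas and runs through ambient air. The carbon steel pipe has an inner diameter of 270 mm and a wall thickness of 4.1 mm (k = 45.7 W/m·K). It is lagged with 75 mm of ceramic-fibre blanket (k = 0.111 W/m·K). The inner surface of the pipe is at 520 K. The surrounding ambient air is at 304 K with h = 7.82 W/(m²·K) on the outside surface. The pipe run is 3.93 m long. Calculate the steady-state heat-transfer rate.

Q ≈ 1190 W

Radial resistances (cylindrical: R_cond = ln(r_o/r_i)/(2πkL), R_conv = 1/(h·2πrL)):
R_carbon steel pipe wall = ln(139.1/135)/(2π×45.7×3.93) = 2.651×10^-5 K/W
R_ceramic-fibre blanket = ln(214.1/139.1)/(2π×0.111×3.93) = 0.1573 K/W
R_outer film = 1/(h_o·2πr_oL) = 1/(7.82×2π×0.2141×3.93) = 0.02419 K/W
R_total = 0.1816 K/W
Q = ΔT/R_total = 216/0.1816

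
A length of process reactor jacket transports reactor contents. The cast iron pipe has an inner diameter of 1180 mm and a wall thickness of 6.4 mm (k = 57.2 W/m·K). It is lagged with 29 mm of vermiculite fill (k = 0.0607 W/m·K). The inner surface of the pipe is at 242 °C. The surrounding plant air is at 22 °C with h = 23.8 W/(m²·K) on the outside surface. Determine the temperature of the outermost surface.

T ≈ 39.4 °C

Cylindrical conduction, so R = ln(r₂/r₁)/(2πkL) per layer, in series:
R_cast iron pipe wall = ln(596.4/590)/(2π×57.2×1) = 3.002×10^-5 K/W
R_vermiculite fill = ln(625.4/596.4)/(2π×0.0607×1) = 0.1245 K/W
R_outer film = 1/(h_o·2πr_oL) = 1/(23.8×2π×0.6254×1) = 0.01069 K/W
R_total = 0.1352 K/W
Q = ΔT/R_total = 220/0.1352
Q = 1630 W/m
T_interface = T_inner − Q·ΣR(inner→interface) = 242 − 1630×0.1245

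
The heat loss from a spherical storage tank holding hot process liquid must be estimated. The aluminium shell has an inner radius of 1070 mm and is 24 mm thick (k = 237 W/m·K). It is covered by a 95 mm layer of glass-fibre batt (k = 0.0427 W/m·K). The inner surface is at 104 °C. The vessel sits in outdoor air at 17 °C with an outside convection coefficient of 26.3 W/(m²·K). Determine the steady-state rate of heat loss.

Radial (spherical) resistances in series:
R_aluminium shell = (1/1.07 − 1/1.094)/(4π×237) = 6.884×10^-6 K/W
R_glass-fibre batt = (1/1.094 − 1/1.189)/(4π×0.0427) = 0.1361 K/W
R_outer film = 1/(h·4πr_o²) = 1/(26.3×4π×1.189²) = 0.00214 K/W
R_total = 0.1383 K/W
Q = ΔT/R_total = 87/0.1383

Q ≈ 629 W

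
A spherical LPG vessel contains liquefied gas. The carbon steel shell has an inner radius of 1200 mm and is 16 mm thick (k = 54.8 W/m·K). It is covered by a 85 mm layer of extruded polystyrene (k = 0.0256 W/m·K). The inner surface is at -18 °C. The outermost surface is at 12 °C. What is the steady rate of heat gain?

Q ≈ 180 W

For a spherical shell R = (1/r₁ − 1/r₂)/(4πk); film R = 1/(h·4πr²). In series:
R_carbon steel shell = (1/1.2 − 1/1.216)/(4π×54.8) = 1.592×10^-5 K/W
R_extruded polystyrene = (1/1.216 − 1/1.301)/(4π×0.0256) = 0.167 K/W
R_total = 0.167 K/W
Q = ΔT/R_total = 30/0.167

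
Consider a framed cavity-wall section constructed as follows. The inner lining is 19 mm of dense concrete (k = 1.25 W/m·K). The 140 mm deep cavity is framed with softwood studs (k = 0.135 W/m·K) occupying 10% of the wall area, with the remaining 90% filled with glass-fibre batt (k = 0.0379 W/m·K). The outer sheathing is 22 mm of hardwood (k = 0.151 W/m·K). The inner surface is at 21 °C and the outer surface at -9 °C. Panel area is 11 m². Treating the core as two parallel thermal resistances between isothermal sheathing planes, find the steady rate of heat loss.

Sheathing layers in series; stud and cavity paths in parallel between them.
R_inner = 0.019/(1.25×11) = 0.001382 K/W
R_stud  = 0.14/(0.135×0.1×11) = 0.9428 K/W
R_cav   = 0.14/(0.0379×0.9×11) = 0.3731 K/W
1/R_core = 1/R_stud + 1/R_cav → R_core = 0.2673 K/W
R_outer = 0.022/(0.151×11) = 0.01325 K/W
R_total = 0.282 K/W
Q = ΔT/R_total = 30/0.282

Q ≈ 106 W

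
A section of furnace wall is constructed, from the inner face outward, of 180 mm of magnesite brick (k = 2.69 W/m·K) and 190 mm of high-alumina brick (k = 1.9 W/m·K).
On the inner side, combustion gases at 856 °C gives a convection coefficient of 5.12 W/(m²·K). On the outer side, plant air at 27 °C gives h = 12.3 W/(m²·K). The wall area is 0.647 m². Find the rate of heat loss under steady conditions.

Using the resistance-network approach (series):
R_inner film = 1/(h_i·A) = 1/(5.12×0.647) = 0.3019 K/W
R_magnesite brick = L/(kA) = 0.18/(2.69×0.647) = 0.1034 K/W
R_high-alumina brick = L/(kA) = 0.19/(1.9×0.647) = 0.1546 K/W
R_outer film = 1/(h_o·A) = 1/(12.3×0.647) = 0.1257 K/W
R_total = 0.6855 K/W
Q = ΔT / R_total = 829 / 0.6855

Q ≈ 1210 W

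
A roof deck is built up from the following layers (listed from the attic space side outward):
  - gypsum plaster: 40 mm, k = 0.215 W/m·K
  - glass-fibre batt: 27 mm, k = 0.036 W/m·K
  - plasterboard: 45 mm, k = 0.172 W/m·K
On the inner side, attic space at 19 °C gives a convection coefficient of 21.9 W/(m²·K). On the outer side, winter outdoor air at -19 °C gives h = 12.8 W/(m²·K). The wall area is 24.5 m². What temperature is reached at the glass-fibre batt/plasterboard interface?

Using the resistance-network approach (series):
R_inner film = 1/(h_i·A) = 1/(21.9×24.5) = 0.001864 K/W
R_gypsum plaster = L/(kA) = 0.04/(0.215×24.5) = 0.007594 K/W
R_glass-fibre batt = L/(kA) = 0.027/(0.036×24.5) = 0.03061 K/W
R_plasterboard = L/(kA) = 0.045/(0.172×24.5) = 0.01068 K/W
R_outer film = 1/(h_o·A) = 1/(12.8×24.5) = 0.003189 K/W
R_total = 0.05394 K/W;  Q = ΔT/R_total = 38/0.05394 = 704.5 W
T_interface = T_inner − Q·ΣR(inner→interface) = 19 − 705×0.04007

T ≈ -9.23 °C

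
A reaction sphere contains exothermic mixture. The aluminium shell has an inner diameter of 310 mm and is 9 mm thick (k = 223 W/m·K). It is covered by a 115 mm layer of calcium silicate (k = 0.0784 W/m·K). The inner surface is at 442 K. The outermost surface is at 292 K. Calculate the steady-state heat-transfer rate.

For a spherical shell R = (1/r₁ − 1/r₂)/(4πk); film R = 1/(h·4πr²). In series:
R_aluminium shell = (1/0.155 − 1/0.164)/(4π×223) = 1.263×10^-4 K/W
R_calcium silicate = (1/0.164 − 1/0.279)/(4π×0.0784) = 2.551 K/W
R_total = 2.551 K/W
Q = ΔT/R_total = 150/2.551

Q ≈ 58.8 W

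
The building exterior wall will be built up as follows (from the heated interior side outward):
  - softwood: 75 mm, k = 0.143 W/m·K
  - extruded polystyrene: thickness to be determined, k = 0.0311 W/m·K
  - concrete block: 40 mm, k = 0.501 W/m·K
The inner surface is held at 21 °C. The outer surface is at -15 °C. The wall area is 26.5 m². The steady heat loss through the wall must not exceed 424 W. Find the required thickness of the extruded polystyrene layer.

L ≈ 51.2 mm

Using the resistance-network approach (series):
R_softwood = L/(kA) = 0.075/(0.143×26.5) = 0.01979 K/W
R_concrete block = L/(kA) = 0.04/(0.501×26.5) = 0.003013 K/W
Sum of the known resistances R_other = 0.0228 K/W
Required total resistance R_tot = ΔT/Q_allow = 36/424 = 0.08491 K/W
R_extruded polystyrene = R_tot − R_other = 0.0621 K/W
L = R·k·A = 0.0621×0.0311×26.5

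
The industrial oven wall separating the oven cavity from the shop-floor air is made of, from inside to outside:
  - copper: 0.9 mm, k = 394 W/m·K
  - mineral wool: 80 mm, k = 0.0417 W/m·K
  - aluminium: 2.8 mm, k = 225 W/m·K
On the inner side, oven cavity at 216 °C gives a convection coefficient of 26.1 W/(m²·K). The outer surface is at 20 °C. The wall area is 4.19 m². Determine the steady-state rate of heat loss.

Thermal resistances in series:
R_inner film = 1/(h_i·A) = 1/(26.1×4.19) = 0.009144 K/W
R_copper = L/(kA) = 0.0009/(394×4.19) = 5.452×10^-7 K/W
R_mineral wool = L/(kA) = 0.08/(0.0417×4.19) = 0.4579 K/W
R_aluminium = L/(kA) = 0.0028/(225×4.19) = 2.97×10^-6 K/W
R_total = 0.467 K/W
Q = ΔT / R_total = 196 / 0.467

Q ≈ 420 W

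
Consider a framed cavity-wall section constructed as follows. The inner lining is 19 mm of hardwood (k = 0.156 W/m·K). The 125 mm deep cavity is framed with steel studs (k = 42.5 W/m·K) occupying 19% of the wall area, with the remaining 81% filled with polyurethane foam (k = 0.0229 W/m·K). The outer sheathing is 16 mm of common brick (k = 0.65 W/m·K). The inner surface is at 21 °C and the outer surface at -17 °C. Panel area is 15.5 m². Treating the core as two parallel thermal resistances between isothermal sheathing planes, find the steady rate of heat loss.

Q ≈ 3640 W

Sheathing layers in series; stud and cavity paths in parallel between them.
R_inner = 0.019/(0.156×15.5) = 0.007858 K/W
R_stud  = 0.125/(42.5×0.19×15.5) = 9.987×10^-4 K/W
R_cav   = 0.125/(0.0229×0.81×15.5) = 0.4348 K/W
1/R_core = 1/R_stud + 1/R_cav → R_core = 9.964×10^-4 K/W
R_outer = 0.016/(0.65×15.5) = 0.001588 K/W
R_total = 0.01044 K/W
Q = ΔT/R_total = 38/0.01044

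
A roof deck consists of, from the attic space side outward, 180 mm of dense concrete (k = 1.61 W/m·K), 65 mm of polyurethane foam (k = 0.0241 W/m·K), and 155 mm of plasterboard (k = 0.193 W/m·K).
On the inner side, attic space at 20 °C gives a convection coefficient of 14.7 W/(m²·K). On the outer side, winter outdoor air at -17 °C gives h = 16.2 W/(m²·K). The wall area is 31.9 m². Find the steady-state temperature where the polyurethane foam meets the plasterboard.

Using the resistance-network approach (series):
R_inner film = 1/(h_i·A) = 1/(14.7×31.9) = 0.002133 K/W
R_dense concrete = L/(kA) = 0.18/(1.61×31.9) = 0.003505 K/W
R_polyurethane foam = L/(kA) = 0.065/(0.0241×31.9) = 0.08455 K/W
R_plasterboard = L/(kA) = 0.155/(0.193×31.9) = 0.02518 K/W
R_outer film = 1/(h_o·A) = 1/(16.2×31.9) = 0.001935 K/W
R_total = 0.1173 K/W;  Q = ΔT/R_total = 37/0.1173 = 315.4 W
T_interface = T_inner − Q·ΣR(inner→interface) = 20 − 315×0.09019

T ≈ -8.45 °C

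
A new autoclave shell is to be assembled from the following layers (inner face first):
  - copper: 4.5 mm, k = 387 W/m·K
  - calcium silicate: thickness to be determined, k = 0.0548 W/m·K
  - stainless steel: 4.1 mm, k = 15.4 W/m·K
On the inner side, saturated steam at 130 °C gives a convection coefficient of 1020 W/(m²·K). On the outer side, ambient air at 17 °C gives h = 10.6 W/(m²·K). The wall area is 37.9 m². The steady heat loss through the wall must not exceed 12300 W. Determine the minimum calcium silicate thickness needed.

L ≈ 13.8 mm

Model the wall as resistances in series:
R_inner film = 1/(h_i·A) = 1/(1020×37.9) = 2.587×10^-5 K/W
R_copper = L/(kA) = 0.0045/(387×37.9) = 3.068×10^-7 K/W
R_stainless steel = L/(kA) = 0.0041/(15.4×37.9) = 7.025×10^-6 K/W
R_outer film = 1/(h_o·A) = 1/(10.6×37.9) = 0.002489 K/W
Sum of the known resistances R_other = 0.002522 K/W
Required total resistance R_tot = ΔT/Q_allow = 113/12300 = 0.009187 K/W
R_calcium silicate = R_tot − R_other = 0.006665 K/W
L = R·k·A = 0.006665×0.0548×37.9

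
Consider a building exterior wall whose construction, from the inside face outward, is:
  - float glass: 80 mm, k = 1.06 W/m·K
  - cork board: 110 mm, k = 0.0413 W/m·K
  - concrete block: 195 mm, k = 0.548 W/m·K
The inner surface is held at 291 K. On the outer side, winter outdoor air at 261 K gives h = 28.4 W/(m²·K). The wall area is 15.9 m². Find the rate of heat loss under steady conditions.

Model the wall as resistances in series:
R_float glass = L/(kA) = 0.08/(1.06×15.9) = 0.004747 K/W
R_cork board = L/(kA) = 0.11/(0.0413×15.9) = 0.1675 K/W
R_concrete block = L/(kA) = 0.195/(0.548×15.9) = 0.02238 K/W
R_outer film = 1/(h_o·A) = 1/(28.4×15.9) = 0.002215 K/W
R_total = 0.1969 K/W
Q = ΔT / R_total = 30 / 0.1969

Q ≈ 152 W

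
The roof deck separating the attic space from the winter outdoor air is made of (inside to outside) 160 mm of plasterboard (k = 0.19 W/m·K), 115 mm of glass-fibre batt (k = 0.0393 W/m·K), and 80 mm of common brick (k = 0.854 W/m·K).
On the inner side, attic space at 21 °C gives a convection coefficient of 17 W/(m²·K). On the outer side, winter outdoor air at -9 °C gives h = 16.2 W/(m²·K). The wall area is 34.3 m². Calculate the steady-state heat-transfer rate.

Model the wall as resistances in series:
R_inner film = 1/(h_i·A) = 1/(17×34.3) = 0.001715 K/W
R_plasterboard = L/(kA) = 0.16/(0.19×34.3) = 0.02455 K/W
R_glass-fibre batt = L/(kA) = 0.115/(0.0393×34.3) = 0.08531 K/W
R_common brick = L/(kA) = 0.08/(0.854×34.3) = 0.002731 K/W
R_outer film = 1/(h_o·A) = 1/(16.2×34.3) = 0.0018 K/W
R_total = 0.1161 K/W
Q = ΔT / R_total = 30 / 0.1161

Q ≈ 258 W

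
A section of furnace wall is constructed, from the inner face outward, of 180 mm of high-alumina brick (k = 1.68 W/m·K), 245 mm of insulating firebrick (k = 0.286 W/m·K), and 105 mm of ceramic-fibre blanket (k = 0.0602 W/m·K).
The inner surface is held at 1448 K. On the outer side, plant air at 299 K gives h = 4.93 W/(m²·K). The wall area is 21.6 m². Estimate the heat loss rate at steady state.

Using the resistance-network approach (series):
R_high-alumina brick = L/(kA) = 0.18/(1.68×21.6) = 0.00496 K/W
R_insulating firebrick = L/(kA) = 0.245/(0.286×21.6) = 0.03966 K/W
R_ceramic-fibre blanket = L/(kA) = 0.105/(0.0602×21.6) = 0.08075 K/W
R_outer film = 1/(h_o·A) = 1/(4.93×21.6) = 0.009391 K/W
R_total = 0.1348 K/W
Q = ΔT / R_total = 1149 / 0.1348

Q ≈ 8530 W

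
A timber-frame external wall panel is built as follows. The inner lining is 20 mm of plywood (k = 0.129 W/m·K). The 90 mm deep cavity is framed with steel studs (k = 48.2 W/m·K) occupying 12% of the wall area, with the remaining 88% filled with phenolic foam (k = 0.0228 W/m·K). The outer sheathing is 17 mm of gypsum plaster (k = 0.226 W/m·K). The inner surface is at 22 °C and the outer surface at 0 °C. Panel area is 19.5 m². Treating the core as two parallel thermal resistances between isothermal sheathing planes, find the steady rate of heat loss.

Sheathing layers in series; stud and cavity paths in parallel between them.
R_inner = 0.02/(0.129×19.5) = 0.007951 K/W
R_stud  = 0.09/(48.2×0.12×19.5) = 7.98×10^-4 K/W
R_cav   = 0.09/(0.0228×0.88×19.5) = 0.23 K/W
1/R_core = 1/R_stud + 1/R_cav → R_core = 7.952×10^-4 K/W
R_outer = 0.017/(0.226×19.5) = 0.003857 K/W
R_total = 0.0126 K/W
Q = ΔT/R_total = 22/0.0126

Q ≈ 1750 W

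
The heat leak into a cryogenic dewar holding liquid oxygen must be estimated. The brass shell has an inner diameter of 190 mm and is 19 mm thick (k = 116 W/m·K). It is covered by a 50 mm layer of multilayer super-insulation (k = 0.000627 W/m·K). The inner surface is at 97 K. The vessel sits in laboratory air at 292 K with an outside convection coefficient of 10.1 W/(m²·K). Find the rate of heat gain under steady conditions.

Q ≈ 0.574 W

Radial (spherical) resistances in series:
R_brass shell = (1/0.095 − 1/0.114)/(4π×116) = 0.001204 K/W
R_multilayer super-insulation = (1/0.114 − 1/0.164)/(4π×0.000627) = 339.4 K/W
R_outer film = 1/(h·4πr_o²) = 1/(10.1×4π×0.164²) = 0.2929 K/W
R_total = 339.7 K/W
Q = ΔT/R_total = 195/339.7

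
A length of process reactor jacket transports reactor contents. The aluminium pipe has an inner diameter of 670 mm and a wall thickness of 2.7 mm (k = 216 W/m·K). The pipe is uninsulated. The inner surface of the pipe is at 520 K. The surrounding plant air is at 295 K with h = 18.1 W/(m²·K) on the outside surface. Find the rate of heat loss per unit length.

q′ ≈ 8640 W/m

Per-layer cylindrical resistances, series-summed:
R_aluminium pipe wall = ln(337.7/335)/(2π×216×1) = 5.915×10^-6 K/W
R_outer film = 1/(h_o·2πr_oL) = 1/(18.1×2π×0.3377×1) = 0.02604 K/W
R_total = 0.02604 K/W
Q = ΔT/R_total = 225/0.02604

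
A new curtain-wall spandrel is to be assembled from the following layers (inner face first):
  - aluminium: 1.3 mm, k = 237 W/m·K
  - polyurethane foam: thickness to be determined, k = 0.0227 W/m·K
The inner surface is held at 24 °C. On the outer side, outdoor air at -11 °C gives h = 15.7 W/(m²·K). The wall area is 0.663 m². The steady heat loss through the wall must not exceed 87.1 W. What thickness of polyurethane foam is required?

Using the resistance-network approach (series):
R_aluminium = L/(kA) = 0.0013/(237×0.663) = 8.273×10^-6 K/W
R_outer film = 1/(h_o·A) = 1/(15.7×0.663) = 0.09607 K/W
Sum of the known resistances R_other = 0.09608 K/W
Required total resistance R_tot = ΔT/Q_allow = 35/87.1 = 0.4018 K/W
R_polyurethane foam = R_tot − R_other = 0.3058 K/W
L = R·k·A = 0.3058×0.0227×0.663

L ≈ 4.6 mm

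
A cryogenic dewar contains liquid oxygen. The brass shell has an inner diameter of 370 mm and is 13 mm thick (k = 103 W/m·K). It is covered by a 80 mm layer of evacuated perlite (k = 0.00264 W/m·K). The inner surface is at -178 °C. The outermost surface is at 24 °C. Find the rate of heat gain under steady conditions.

Each spherical layer contributes R = (1/r_i − 1/r_o)/(4πk):
R_brass shell = (1/0.185 − 1/0.198)/(4π×103) = 2.742×10^-4 K/W
R_evacuated perlite = (1/0.198 − 1/0.278)/(4π×0.00264) = 43.81 K/W
R_total = 43.81 K/W
Q = ΔT/R_total = 202/43.81

Q ≈ 4.61 W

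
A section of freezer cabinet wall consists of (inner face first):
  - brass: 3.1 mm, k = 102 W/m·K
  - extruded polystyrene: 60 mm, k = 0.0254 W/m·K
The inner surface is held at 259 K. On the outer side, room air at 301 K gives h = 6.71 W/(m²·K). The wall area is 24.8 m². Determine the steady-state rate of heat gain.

Q ≈ 415 W

Using the resistance-network approach (series):
R_brass = L/(kA) = 0.0031/(102×24.8) = 1.225×10^-6 K/W
R_extruded polystyrene = L/(kA) = 0.06/(0.0254×24.8) = 0.09525 K/W
R_outer film = 1/(h_o·A) = 1/(6.71×24.8) = 0.006009 K/W
R_total = 0.1013 K/W
Q = ΔT / R_total = 42 / 0.1013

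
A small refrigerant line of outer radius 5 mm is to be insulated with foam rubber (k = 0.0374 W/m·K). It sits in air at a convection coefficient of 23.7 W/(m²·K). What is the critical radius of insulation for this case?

r_cr ≈ 1.58 mm

For a cylinder r_cr = k/h = 0.0374/23.7
r_cr = 1.58 mm; since the bare radius (5 mm) is above r_cr, any added insulation will reduce heat loss.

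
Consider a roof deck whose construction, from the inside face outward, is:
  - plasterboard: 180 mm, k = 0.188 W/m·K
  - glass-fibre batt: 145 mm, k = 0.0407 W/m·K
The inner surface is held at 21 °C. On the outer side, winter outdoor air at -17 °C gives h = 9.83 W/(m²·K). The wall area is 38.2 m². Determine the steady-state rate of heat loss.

Thermal resistances in series:
R_plasterboard = L/(kA) = 0.18/(0.188×38.2) = 0.02506 K/W
R_glass-fibre batt = L/(kA) = 0.145/(0.0407×38.2) = 0.09326 K/W
R_outer film = 1/(h_o·A) = 1/(9.83×38.2) = 0.002663 K/W
R_total = 0.121 K/W
Q = ΔT / R_total = 38 / 0.121

Q ≈ 314 W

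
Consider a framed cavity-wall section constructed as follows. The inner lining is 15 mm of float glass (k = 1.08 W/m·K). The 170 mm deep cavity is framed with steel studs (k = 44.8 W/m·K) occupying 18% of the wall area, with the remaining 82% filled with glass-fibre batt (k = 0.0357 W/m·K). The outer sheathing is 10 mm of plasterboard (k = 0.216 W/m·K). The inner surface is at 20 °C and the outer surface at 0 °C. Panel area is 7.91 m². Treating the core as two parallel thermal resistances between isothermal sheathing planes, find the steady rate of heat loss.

Q ≈ 1950 W

Sheathing layers in series; stud and cavity paths in parallel between them.
R_inner = 0.015/(1.08×7.91) = 0.001756 K/W
R_stud  = 0.17/(44.8×0.18×7.91) = 0.002665 K/W
R_cav   = 0.17/(0.0357×0.82×7.91) = 0.7342 K/W
1/R_core = 1/R_stud + 1/R_cav → R_core = 0.002656 K/W
R_outer = 0.01/(0.216×7.91) = 0.005853 K/W
R_total = 0.01026 K/W
Q = ΔT/R_total = 20/0.01026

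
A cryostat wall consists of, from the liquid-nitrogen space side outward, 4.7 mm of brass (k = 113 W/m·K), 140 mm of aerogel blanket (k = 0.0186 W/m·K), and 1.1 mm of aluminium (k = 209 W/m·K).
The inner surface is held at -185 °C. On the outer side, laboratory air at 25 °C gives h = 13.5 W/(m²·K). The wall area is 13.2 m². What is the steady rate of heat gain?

Series thermal resistances:
R_brass = L/(kA) = 0.0047/(113×13.2) = 3.151×10^-6 K/W
R_aerogel blanket = L/(kA) = 0.14/(0.0186×13.2) = 0.5702 K/W
R_aluminium = L/(kA) = 0.0011/(209×13.2) = 3.987×10^-7 K/W
R_outer film = 1/(h_o·A) = 1/(13.5×13.2) = 0.005612 K/W
R_total = 0.5758 K/W
Q = ΔT / R_total = 210 / 0.5758

Q ≈ 365 W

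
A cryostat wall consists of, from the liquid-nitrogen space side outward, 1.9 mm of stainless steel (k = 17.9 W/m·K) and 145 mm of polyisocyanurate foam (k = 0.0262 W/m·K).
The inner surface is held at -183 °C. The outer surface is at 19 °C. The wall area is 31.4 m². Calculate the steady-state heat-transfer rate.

Thermal resistances in series:
R_stainless steel = L/(kA) = 0.0019/(17.9×31.4) = 3.38×10^-6 K/W
R_polyisocyanurate foam = L/(kA) = 0.145/(0.0262×31.4) = 0.1763 K/W
R_total = 0.1763 K/W
Q = ΔT / R_total = 202 / 0.1763

Q ≈ 1150 W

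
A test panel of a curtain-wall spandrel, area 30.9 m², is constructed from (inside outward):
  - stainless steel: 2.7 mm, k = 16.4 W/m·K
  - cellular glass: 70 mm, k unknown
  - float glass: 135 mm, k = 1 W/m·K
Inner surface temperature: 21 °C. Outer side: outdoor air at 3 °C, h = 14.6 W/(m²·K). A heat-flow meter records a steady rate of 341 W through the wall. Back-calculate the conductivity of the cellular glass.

k ≈ 0.049 W/(m·K)

Using the resistance-network approach (series):
R_stainless steel = L/(kA) = 0.0027/(16.4×30.9) = 5.328×10^-6 K/W
R_float glass = L/(kA) = 0.135/(1×30.9) = 0.004369 K/W
R_outer film = 1/(h_o·A) = 1/(14.6×30.9) = 0.002217 K/W
Sum of known resistances R_other = 0.006591 K/W
Total R = ΔT/Q = 18/341 = 0.05279 K/W
R_cellular glass = R_total − R_other = 0.0462 K/W
k = L/(R·A) = 0.07/(0.0462×30.9)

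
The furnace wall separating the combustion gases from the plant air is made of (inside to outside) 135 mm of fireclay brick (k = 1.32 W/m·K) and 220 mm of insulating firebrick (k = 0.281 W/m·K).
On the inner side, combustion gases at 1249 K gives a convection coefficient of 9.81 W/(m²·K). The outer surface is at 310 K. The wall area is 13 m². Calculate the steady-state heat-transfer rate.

Series thermal resistances:
R_inner film = 1/(h_i·A) = 1/(9.81×13) = 0.007841 K/W
R_fireclay brick = L/(kA) = 0.135/(1.32×13) = 0.007867 K/W
R_insulating firebrick = L/(kA) = 0.22/(0.281×13) = 0.06022 K/W
R_total = 0.07593 K/W
Q = ΔT / R_total = 939 / 0.07593

Q ≈ 12400 W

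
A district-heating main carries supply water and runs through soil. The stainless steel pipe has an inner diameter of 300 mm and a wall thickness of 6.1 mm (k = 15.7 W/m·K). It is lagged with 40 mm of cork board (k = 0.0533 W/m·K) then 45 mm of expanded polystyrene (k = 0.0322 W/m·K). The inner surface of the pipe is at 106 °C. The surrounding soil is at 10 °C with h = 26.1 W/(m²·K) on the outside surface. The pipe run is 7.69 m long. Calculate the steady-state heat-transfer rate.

Q ≈ 427 W

Radial resistances (cylindrical: R_cond = ln(r_o/r_i)/(2πkL), R_conv = 1/(h·2πrL)):
R_stainless steel pipe wall = ln(156.1/150)/(2π×15.7×7.69) = 5.255×10^-5 K/W
R_cork board = ln(196.1/156.1)/(2π×0.0533×7.69) = 0.08858 K/W
R_expanded polystyrene = ln(241.1/196.1)/(2π×0.0322×7.69) = 0.1328 K/W
R_outer film = 1/(h_o·2πr_oL) = 1/(26.1×2π×0.2411×7.69) = 0.003289 K/W
R_total = 0.2247 K/W
Q = ΔT/R_total = 96/0.2247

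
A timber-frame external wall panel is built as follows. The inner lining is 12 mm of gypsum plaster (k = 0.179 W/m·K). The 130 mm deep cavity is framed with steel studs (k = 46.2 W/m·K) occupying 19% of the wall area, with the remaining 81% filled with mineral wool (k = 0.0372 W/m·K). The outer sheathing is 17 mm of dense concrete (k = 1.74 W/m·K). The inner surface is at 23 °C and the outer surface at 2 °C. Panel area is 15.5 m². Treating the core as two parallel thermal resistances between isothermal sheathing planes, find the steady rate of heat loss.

Sheathing layers in series; stud and cavity paths in parallel between them.
R_inner = 0.012/(0.179×15.5) = 0.004325 K/W
R_stud  = 0.13/(46.2×0.19×15.5) = 9.555×10^-4 K/W
R_cav   = 0.13/(0.0372×0.81×15.5) = 0.2783 K/W
1/R_core = 1/R_stud + 1/R_cav → R_core = 9.522×10^-4 K/W
R_outer = 0.017/(1.74×15.5) = 6.303×10^-4 K/W
R_total = 0.005908 K/W
Q = ΔT/R_total = 21/0.005908

Q ≈ 3550 W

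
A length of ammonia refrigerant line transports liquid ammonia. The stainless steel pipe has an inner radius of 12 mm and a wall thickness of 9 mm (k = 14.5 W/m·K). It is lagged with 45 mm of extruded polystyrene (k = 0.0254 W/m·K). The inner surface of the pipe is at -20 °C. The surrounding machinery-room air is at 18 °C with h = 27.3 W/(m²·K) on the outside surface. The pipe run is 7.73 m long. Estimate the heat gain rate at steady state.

Q ≈ 40.4 W

Radial resistances (cylindrical: R_cond = ln(r_o/r_i)/(2πkL), R_conv = 1/(h·2πrL)):
R_stainless steel pipe wall = ln(21/12)/(2π×14.5×7.73) = 7.946×10^-4 K/W
R_extruded polystyrene = ln(66/21)/(2π×0.0254×7.73) = 0.9282 K/W
R_outer film = 1/(h_o·2πr_oL) = 1/(27.3×2π×0.066×7.73) = 0.01143 K/W
R_total = 0.9405 K/W
Q = ΔT/R_total = 38/0.9405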